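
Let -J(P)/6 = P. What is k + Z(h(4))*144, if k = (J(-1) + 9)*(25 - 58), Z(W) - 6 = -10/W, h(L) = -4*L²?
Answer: 783/2 ≈ 391.50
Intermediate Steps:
J(P) = -6*P
Z(W) = 6 - 10/W
k = -495 (k = (-6*(-1) + 9)*(25 - 58) = (6 + 9)*(-33) = 15*(-33) = -495)
k + Z(h(4))*144 = -495 + (6 - 10/((-4*4²)))*144 = -495 + (6 - 10/((-4*16)))*144 = -495 + (6 - 10/(-64))*144 = -495 + (6 - 10*(-1/64))*144 = -495 + (6 + 5/32)*144 = -495 + (197/32)*144 = -495 + 1773/2 = 783/2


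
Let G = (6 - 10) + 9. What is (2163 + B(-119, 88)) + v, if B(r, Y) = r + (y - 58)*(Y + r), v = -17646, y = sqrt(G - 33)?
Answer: -13804 - 62*I*sqrt(7) ≈ -13804.0 - 164.04*I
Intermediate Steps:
G = 5 (G = -4 + 9 = 5)
y = 2*I*sqrt(7) (y = sqrt(5 - 33) = sqrt(-28) = 2*I*sqrt(7) ≈ 5.2915*I)
B(r, Y) = r + (-58 + 2*I*sqrt(7))*(Y + r) (B(r, Y) = r + (2*I*sqrt(7) - 58)*(Y + r) = r + (-58 + 2*I*sqrt(7))*(Y + r))
(2163 + B(-119, 88)) + v = (2163 + (-58*88 - 57*(-119) + 2*I*88*sqrt(7) + 2*I*(-119)*sqrt(7))) - 17646 = (2163 + (-5104 + 6783 + 176*I*sqrt(7) - 238*I*sqrt(7))) - 17646 = (2163 + (1679 - 62*I*sqrt(7))) - 17646 = (3842 - 62*I*sqrt(7)) - 17646 = -13804 - 62*I*sqrt(7)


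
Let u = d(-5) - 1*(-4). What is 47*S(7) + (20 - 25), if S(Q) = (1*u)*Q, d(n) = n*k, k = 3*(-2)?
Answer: 11181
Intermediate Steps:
k = -6
d(n) = -6*n (d(n) = n*(-6) = -6*n)
u = 34 (u = -6*(-5) - 1*(-4) = 30 + 4 = 34)
S(Q) = 34*Q (S(Q) = (1*34)*Q = 34*Q)
47*S(7) + (20 - 25) = 47*(34*7) + (20 - 25) = 47*238 - 5 = 11186 - 5 = 11181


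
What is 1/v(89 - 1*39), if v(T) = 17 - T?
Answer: -1/33 ≈ -0.030303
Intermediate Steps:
1/v(89 - 1*39) = 1/(17 - (89 - 1*39)) = 1/(17 - (89 - 39)) = 1/(17 - 1*50) = 1/(17 - 50) = 1/(-33) = -1/33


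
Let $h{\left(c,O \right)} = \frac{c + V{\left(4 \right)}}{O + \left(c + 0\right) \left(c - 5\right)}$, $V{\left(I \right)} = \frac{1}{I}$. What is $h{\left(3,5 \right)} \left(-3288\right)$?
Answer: $10686$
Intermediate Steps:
$h{\left(c,O \right)} = \frac{\frac{1}{4} + c}{O + c \left(-5 + c\right)}$ ($h{\left(c,O \right)} = \frac{c + \frac{1}{4}}{O + \left(c + 0\right) \left(c - 5\right)} = \frac{c + \frac{1}{4}}{O + c \left(-5 + c\right)} = \frac{\frac{1}{4} + c}{O + c \left(-5 + c\right)}$)
$h{\left(3,5 \right)} \left(-3288\right) = \frac{\frac{1}{4} + 3}{5 + 3^{2} - 15} \left(-3288\right) = \frac{1}{5 + 9 - 15} \cdot \frac{13}{4} \left(-3288\right) = \frac{1}{-1} \cdot \frac{13}{4} \left(-3288\right) = \left(-1\right) \frac{13}{4} \left(-3288\right) = \left(- \frac{13}{4}\right) \left(-3288\right) = 10686$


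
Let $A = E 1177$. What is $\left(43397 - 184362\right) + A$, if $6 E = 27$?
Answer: $- \frac{271337}{2} \approx -1.3567 \cdot 10^{5}$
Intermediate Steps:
$E = \frac{9}{2}$ ($E = \frac{1}{6} \cdot 27 = \frac{9}{2} \approx 4.5$)
$A = \frac{10593}{2}$ ($A = \frac{9}{2} \cdot 1177 = \frac{10593}{2} \approx 5296.5$)
$\left(43397 - 184362\right) + A = \left(43397 - 184362\right) + \frac{10593}{2} = -140965 + \frac{10593}{2} = - \frac{271337}{2}$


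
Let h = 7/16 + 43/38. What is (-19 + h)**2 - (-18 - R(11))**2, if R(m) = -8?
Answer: 18837801/92416 ≈ 203.84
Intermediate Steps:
h = 477/304 (h = 7*(1/16) + 43*(1/38) = 7/16 + 43/38 = 477/304 ≈ 1.5691)
(-19 + h)**2 - (-18 - R(11))**2 = (-19 + 477/304)**2 - (-18 - 1*(-8))**2 = (-5299/304)**2 - (-18 + 8)**2 = 28079401/92416 - 1*(-10)**2 = 28079401/92416 - 1*100 = 28079401/92416 - 100 = 18837801/92416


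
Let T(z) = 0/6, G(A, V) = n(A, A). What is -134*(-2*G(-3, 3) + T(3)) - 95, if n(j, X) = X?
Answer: -899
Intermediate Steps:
G(A, V) = A
T(z) = 0 (T(z) = 0*(⅙) = 0)
-134*(-2*G(-3, 3) + T(3)) - 95 = -134*(-2*(-3) + 0) - 95 = -134*(6 + 0) - 95 = -134*6 - 95 = -804 - 95 = -899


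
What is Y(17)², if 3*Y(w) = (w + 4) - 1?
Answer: 400/9 ≈ 44.444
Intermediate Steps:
Y(w) = 1 + w/3 (Y(w) = ((w + 4) - 1)/3 = ((4 + w) - 1)/3 = (3 + w)/3 = 1 + w/3)
Y(17)² = (1 + (⅓)*17)² = (1 + 17/3)² = (20/3)² = 400/9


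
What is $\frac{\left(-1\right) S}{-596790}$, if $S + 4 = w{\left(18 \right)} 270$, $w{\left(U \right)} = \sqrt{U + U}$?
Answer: $\frac{808}{298395} \approx 0.0027078$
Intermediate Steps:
$w{\left(U \right)} = \sqrt{2} \sqrt{U}$ ($w{\left(U \right)} = \sqrt{2 U} = \sqrt{2} \sqrt{U}$)
$S = 1616$ ($S = -4 + \sqrt{2} \sqrt{18} \cdot 270 = -4 + \sqrt{2} \cdot 3 \sqrt{2} \cdot 270 = -4 + 6 \cdot 270 = -4 + 1620 = 1616$)
$\frac{\left(-1\right) S}{-596790} = \frac{\left(-1\right) 1616}{-596790} = \left(-1616\right) \left(- \frac{1}{596790}\right) = \frac{808}{298395}$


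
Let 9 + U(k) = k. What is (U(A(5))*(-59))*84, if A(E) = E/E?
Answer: 39648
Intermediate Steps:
A(E) = 1
U(k) = -9 + k
(U(A(5))*(-59))*84 = ((-9 + 1)*(-59))*84 = -8*(-59)*84 = 472*84 = 39648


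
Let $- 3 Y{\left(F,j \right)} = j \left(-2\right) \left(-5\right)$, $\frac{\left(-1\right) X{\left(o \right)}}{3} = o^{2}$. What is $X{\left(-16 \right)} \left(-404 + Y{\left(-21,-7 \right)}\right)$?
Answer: $292352$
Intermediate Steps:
$X{\left(o \right)} = - 3 o^{2}$
$Y{\left(F,j \right)} = - \frac{10 j}{3}$ ($Y{\left(F,j \right)} = - \frac{j \left(-2\right) \left(-5\right)}{3} = - \frac{- 2 j \left(-5\right)}{3} = - \frac{10 j}{3}$)
$X{\left(-16 \right)} \left(-404 + Y{\left(-21,-7 \right)}\right) = - 3 \left(-16\right)^{2} \left(-404 - - \frac{70}{3}\right) = \left(-3\right) 256 \left(-404 + \frac{70}{3}\right) = \left(-768\right) \left(- \frac{1142}{3}\right) = 292352$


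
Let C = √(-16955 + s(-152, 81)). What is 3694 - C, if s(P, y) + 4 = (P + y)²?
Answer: 3694 - I*√11918 ≈ 3694.0 - 109.17*I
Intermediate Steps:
s(P, y) = -4 + (P + y)²
C = I*√11918 (C = √(-16955 + (-4 + (-152 + 81)²)) = √(-16955 + (-4 + (-71)²)) = √(-16955 + (-4 + 5041)) = √(-16955 + 5037) = √(-11918) = I*√11918 ≈ 109.17*I)
3694 - C = 3694 - I*√11918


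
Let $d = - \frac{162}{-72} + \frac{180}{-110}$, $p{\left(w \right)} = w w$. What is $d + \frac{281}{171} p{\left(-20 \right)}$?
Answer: $\frac{4950217}{7524} \approx 657.92$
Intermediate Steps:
$p{\left(w \right)} = w^{2}$
$d = \frac{27}{44}$ ($d = \left(-162\right) \left(- \frac{1}{72}\right) + 180 \left(- \frac{1}{110}\right) = \frac{9}{4} - \frac{18}{11} = \frac{27}{44} \approx 0.61364$)
$d + \frac{281}{171} p{\left(-20 \right)} = \frac{27}{44} + \frac{281}{171} \left(-20\right)^{2} = \frac{27}{44} + 281 \cdot \frac{1}{171} \cdot 400 = \frac{27}{44} + \frac{281}{171} \cdot 400 = \frac{27}{44} + \frac{112400}{171} = \frac{4950217}{7524}$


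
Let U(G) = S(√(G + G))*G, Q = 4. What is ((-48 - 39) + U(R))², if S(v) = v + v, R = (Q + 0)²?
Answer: 40337 - 22272*√2 ≈ 8839.6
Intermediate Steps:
R = 16 (R = (4 + 0)² = 4² = 16)
S(v) = 2*v
U(G) = 2*√2*G^(3/2) (U(G) = (2*√(G + G))*G = (2*√(2*G))*G = (2*(√2*√G))*G = (2*√2*√G)*G = 2*√2*G^(3/2))
((-48 - 39) + U(R))² = ((-48 - 39) + 2*√2*16^(3/2))² = (-87 + 2*√2*64)² = (-87 + 128*√2)²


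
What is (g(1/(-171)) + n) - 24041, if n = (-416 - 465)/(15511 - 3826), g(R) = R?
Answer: -842760103/35055 ≈ -24041.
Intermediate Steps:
n = -881/11685 ≈ -0.075396
(g(1/(-171)) + n) - 24041 = (1/(-171) - 881/11685) - 24041 = (-1/171 - 881/11685) - 24041 = -2848/35055 - 24041 = -842760103/35055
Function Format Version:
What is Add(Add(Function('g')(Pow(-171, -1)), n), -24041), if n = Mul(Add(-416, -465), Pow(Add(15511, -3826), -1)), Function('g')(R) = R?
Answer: Rational(-842760103, 35055) ≈ -24041.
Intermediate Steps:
n = Rational(-881, 11685) (n = Mul(-881, Pow(11685, -1)) = Mul(-881, Rational(1, 11685)) = Rational(-881, 11685) ≈ -0.075396)
Add(Add(Function('g')(Pow(-171, -1)), n), -24041) = Add(Add(Pow(-171, -1), Rational(-881, 11685)), -24041) = Add(Add(Rational(-1, 171), Rational(-881, 11685)), -24041) = Add(Rational(-2848, 35055), -24041) = Rational(-842760103, 35055)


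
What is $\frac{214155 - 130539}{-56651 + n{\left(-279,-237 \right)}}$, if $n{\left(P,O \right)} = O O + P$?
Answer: $- \frac{83616}{761} \approx -109.88$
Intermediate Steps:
$n{\left(P,O \right)} = P + O^{2}$ ($n{\left(P,O \right)} = O^{2} + P = P + O^{2}$)
$\frac{214155 - 130539}{-56651 + n{\left(-279,-237 \right)}} = \frac{214155 - 130539}{-56651 - \left(279 - \left(-237\right)^{2}\right)} = \frac{83616}{-56651 + \left(-279 + 56169\right)} = \frac{83616}{-56651 + 55890} = \frac{83616}{-761} = 83616 \left(- \frac{1}{761}\right) = - \frac{83616}{761}$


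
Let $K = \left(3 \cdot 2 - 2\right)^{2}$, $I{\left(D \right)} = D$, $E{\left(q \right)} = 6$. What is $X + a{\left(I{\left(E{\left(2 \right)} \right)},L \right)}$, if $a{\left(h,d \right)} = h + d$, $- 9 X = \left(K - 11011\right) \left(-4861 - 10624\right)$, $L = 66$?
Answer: $- \frac{56752309}{3} \approx -1.8917 \cdot 10^{7}$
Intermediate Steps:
$K = 16$ ($K = \left(6 - 2\right)^{2} = 4^{2} = 16$)
$X = - \frac{56752525}{3}$ ($X = - \frac{\left(16 - 11011\right) \left(-4861 - 10624\right)}{9} = - \frac{\left(-10995\right) \left(-15485\right)}{9} = \left(- \frac{1}{9}\right) 170257575 = - \frac{56752525}{3} \approx -1.8918 \cdot 10^{7}$)
$a{\left(h,d \right)} = d + h$
$X + a{\left(I{\left(E{\left(2 \right)} \right)},L \right)} = - \frac{56752525}{3} + \left(66 + 6\right) = - \frac{56752525}{3} + 72 = - \frac{56752309}{3}$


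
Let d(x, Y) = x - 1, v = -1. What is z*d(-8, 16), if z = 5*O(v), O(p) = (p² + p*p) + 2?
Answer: -180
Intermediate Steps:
d(x, Y) = -1 + x
O(p) = 2 + 2*p² (O(p) = (p² + p²) + 2 = 2*p² + 2 = 2 + 2*p²)
z = 20 (z = 5*(2 + 2*(-1)²) = 5*(2 + 2*1) = 5*(2 + 2) = 5*4 = 20)
z*d(-8, 16) = 20*(-1 - 8) = 20*(-9) = -180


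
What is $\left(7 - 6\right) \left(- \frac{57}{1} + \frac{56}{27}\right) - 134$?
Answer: $- \frac{5101}{27} \approx -188.93$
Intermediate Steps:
$\left(7 - 6\right) \left(- \frac{57}{1} + \frac{56}{27}\right) - 134 = \left(7 - 6\right) \left(\left(-57\right) 1 + 56 \cdot \frac{1}{27}\right) - 134 = 1 \left(-57 + \frac{56}{27}\right) - 134 = 1 \left(- \frac{1483}{27}\right) - 134 = - \frac{1483}{27} - 134 = - \frac{5101}{27}$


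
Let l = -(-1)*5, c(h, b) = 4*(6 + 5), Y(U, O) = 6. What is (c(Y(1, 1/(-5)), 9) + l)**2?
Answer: 2401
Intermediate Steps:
c(h, b) = 44 (c(h, b) = 4*11 = 44)
l = 5 (l = -1*(-5) = 5)
(c(Y(1, 1/(-5)), 9) + l)**2 = (44 + 5)**2 = 49**2 = 2401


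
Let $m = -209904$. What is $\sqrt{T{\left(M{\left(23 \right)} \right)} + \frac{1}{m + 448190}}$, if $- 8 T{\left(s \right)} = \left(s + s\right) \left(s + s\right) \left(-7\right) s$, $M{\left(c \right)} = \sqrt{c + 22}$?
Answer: $\frac{\sqrt{238286 + 26828652908610 \sqrt{5}}}{238286} \approx 32.505$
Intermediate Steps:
$M{\left(c \right)} = \sqrt{22 + c}$
$T{\left(s \right)} = \frac{7 s^{3}}{2}$ ($T{\left(s \right)} = - \frac{\left(s + s\right) \left(s + s\right) \left(-7\right) s}{8} = - \frac{2 s 2 s \left(-7\right) s}{8} = - \frac{4 s^{2} \left(-7\right) s}{8} = - \frac{- 28 s^{2} s}{8} = - \frac{\left(-28\right) s^{3}}{8} = \frac{7 s^{3}}{2}$)
$\sqrt{T{\left(M{\left(23 \right)} \right)} + \frac{1}{m + 448190}} = \sqrt{\frac{7 \left(\sqrt{22 + 23}\right)^{3}}{2} + \frac{1}{-209904 + 448190}} = \sqrt{\frac{7 \left(\sqrt{45}\right)^{3}}{2} + \frac{1}{238286}} = \sqrt{\frac{7 \left(3 \sqrt{5}\right)^{3}}{2} + \frac{1}{238286}} = \sqrt{\frac{7 \cdot 135 \sqrt{5}}{2} + \frac{1}{238286}} = \sqrt{\frac{945 \sqrt{5}}{2} + \frac{1}{238286}} = \sqrt{\frac{1}{238286} + \frac{945 \sqrt{5}}{2}}$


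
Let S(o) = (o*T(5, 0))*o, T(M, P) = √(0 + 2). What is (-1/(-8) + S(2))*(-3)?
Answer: -3/8 - 12*√2 ≈ -17.346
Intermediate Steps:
T(M, P) = √2
S(o) = √2*o² (S(o) = (o*√2)*o = √2*o²)
(-1/(-8) + S(2))*(-3) = (-1/(-8) + √2*2²)*(-3) = (-1*(-⅛) + √2*4)*(-3) = (⅛ + 4*√2)*(-3) = -3/8 - 12*√2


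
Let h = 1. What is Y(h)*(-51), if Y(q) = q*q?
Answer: -51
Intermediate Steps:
Y(q) = q²
Y(h)*(-51) = 1²*(-51) = 1*(-51) = -51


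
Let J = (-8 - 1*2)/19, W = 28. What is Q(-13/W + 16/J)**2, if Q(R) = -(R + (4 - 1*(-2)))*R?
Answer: 226243744042801/384160000 ≈ 5.8893e+5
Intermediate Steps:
J = -10/19 (J = (-8 - 2)*(1/19) = -10*1/19 = -10/19 ≈ -0.52632)
Q(R) = -R*(6 + R) (Q(R) = -(R + (4 + 2))*R = -(R + 6)*R = -(6 + R)*R = -R*(6 + R))
Q(-13/W + 16/J)**2 = (-(-13/28 + 16/(-10/19))*(6 + (-13/28 + 16/(-10/19))))**2 = (-(-13*1/28 + 16*(-19/10))*(6 + (-13*1/28 + 16*(-19/10))))**2 = (-(-13/28 - 152/5)*(6 + (-13/28 - 152/5)))**2 = (-1*(-4321/140)*(6 - 4321/140))**2 = (-1*(-4321/140)*(-3481/140))**2 = (-15041401/19600)**2 = 226243744042801/384160000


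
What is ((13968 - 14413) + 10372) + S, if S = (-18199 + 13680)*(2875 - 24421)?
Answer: 97376301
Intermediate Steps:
S = 97366374 (S = -4519*(-21546) = 97366374)
((13968 - 14413) + 10372) + S = ((13968 - 14413) + 10372) + 97366374 = (-445 + 10372) + 97366374 = 9927 + 97366374 = 97376301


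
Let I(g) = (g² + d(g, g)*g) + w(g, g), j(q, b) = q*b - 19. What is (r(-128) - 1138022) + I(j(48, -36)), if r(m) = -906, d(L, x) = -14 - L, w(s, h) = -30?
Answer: -1114500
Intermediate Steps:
j(q, b) = -19 + b*q (j(q, b) = b*q - 19 = -19 + b*q)
I(g) = -30 + g² + g*(-14 - g) (I(g) = (g² + (-14 - g)*g) - 30 = (g² + g*(-14 - g)) - 30 = -30 + g² + g*(-14 - g))
(r(-128) - 1138022) + I(j(48, -36)) = (-906 - 1138022) + (-30 - 14*(-19 - 36*48)) = -1138928 + (-30 - 14*(-19 - 1728)) = -1138928 + (-30 - 14*(-1747)) = -1138928 + (-30 + 24458) = -1138928 + 24428 = -1114500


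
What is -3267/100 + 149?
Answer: 11633/100 ≈ 116.33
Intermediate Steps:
-3267/100 + 149 = 11633/100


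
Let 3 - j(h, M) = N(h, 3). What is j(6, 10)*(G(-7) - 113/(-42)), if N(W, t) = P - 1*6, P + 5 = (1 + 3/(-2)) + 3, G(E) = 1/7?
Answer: 391/12 ≈ 32.583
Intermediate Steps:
G(E) = 1/7
P = -5/2 (P = -5 + ((1 + 3/(-2)) + 3) = -5 + ((1 + 3*(-1/2)) + 3) = -5 + ((1 - 3/2) + 3) = -5 + (-1/2 + 3) = -5 + 5/2 = -5/2 ≈ -2.5000)
N(W, t) = -17/2 (N(W, t) = -5/2 - 1*6 = -5/2 - 6 = -17/2)
j(h, M) = 23/2 (j(h, M) = 3 - 1*(-17/2) = 3 + 17/2 = 23/2)
j(6, 10)*(G(-7) - 113/(-42)) = 23*(1/7 - 113/(-42))/2 = 23*(1/7 - 113*(-1/42))/2 = 23*(1/7 + 113/42)/2 = (23/2)*(17/6) = 391/12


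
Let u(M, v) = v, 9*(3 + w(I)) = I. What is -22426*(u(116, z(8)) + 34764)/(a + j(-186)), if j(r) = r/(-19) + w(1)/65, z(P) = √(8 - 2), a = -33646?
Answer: 333286465860/14379499 + 9587115*√6/14379499 ≈ 23180.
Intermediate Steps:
w(I) = -3 + I/9
z(P) = √6
j(r) = -2/45 - r/19 (j(r) = r/(-19) + (-3 + (⅑)*1)/65 = r*(-1/19) + (-3 + ⅑)*(1/65) = -r/19 - 26/9*1/65 = -r/19 - 2/45 = -2/45 - r/19)
-22426*(u(116, z(8)) + 34764)/(a + j(-186)) = -22426*(√6 + 34764)/(-33646 + (-2/45 - 1/19*(-186))) = -22426*(34764 + √6)/(-33646 + (-2/45 + 186/19)) = -22426*(34764 + √6)/(-33646 + 8332/855) = -(-333286465860/14379499 - 9587115*√6/14379499) = -22426*(-14861610/14379499 - 855*√6/28758998) = 333286465860/14379499 + 9587115*√6/14379499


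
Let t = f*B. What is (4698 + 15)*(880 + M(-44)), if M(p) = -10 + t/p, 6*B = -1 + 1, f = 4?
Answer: 4100310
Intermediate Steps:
B = 0 (B = (-1 + 1)/6 = (⅙)*0 = 0)
t = 0 (t = 4*0 = 0)
M(p) = -10 (M(p) = -10 + 0/p = -10 + 0 = -10)
(4698 + 15)*(880 + M(-44)) = (4698 + 15)*(880 - 10) = 4713*870 = 4100310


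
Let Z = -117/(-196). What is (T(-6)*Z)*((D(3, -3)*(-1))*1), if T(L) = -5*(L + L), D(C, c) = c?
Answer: 5265/49 ≈ 107.45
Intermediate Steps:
T(L) = -10*L
Z = 117/196 (Z = -117*(-1/196) = 117/196 ≈ 0.59694)
(T(-6)*Z)*((D(3, -3)*(-1))*1) = (-10*(-6)*(117/196))*(-3*(-1)*1) = (60*(117/196))*(3*1) = (1755/49)*3 = 5265/49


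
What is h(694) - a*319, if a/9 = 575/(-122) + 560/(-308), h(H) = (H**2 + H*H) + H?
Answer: 119891517/122 ≈ 9.8272e+5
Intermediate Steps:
h(H) = H + 2*H**2 (h(H) = (H**2 + H**2) + H = 2*H**2 + H = H + 2*H**2)
a = -78885/1342 (a = 9*(575/(-122) + 560/(-308)) = 9*(575*(-1/122) + 560*(-1/308)) = 9*(-575/122 - 20/11) = 9*(-8765/1342) = -78885/1342 ≈ -58.782)
h(694) - a*319 = 694*(1 + 2*694) - (-78885)*319/1342 = 694*(1 + 1388) - 1*(-2287665/122) = 694*1389 + 2287665/122 = 963966 + 2287665/122 = 119891517/122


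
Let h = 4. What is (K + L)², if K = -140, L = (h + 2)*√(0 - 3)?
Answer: 19492 - 1680*I*√3 ≈ 19492.0 - 2909.8*I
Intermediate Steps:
L = 6*I*√3 (L = (4 + 2)*√(0 - 3) = 6*√(-3) = 6*(I*√3) = 6*I*√3 ≈ 10.392*I)
(K + L)² = (-140 + 6*I*√3)²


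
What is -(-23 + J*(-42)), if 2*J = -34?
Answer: -691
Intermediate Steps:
J = -17 (J = (1/2)*(-34) = -17)
-(-23 + J*(-42)) = -(-23 - 17*(-42)) = -(-23 + 714) = -1*691 = -691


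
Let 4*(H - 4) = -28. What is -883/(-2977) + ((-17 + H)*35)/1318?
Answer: -460053/1961843 ≈ -0.23450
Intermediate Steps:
H = -3 (H = 4 + (¼)*(-28) = 4 - 7 = -3)
-883/(-2977) + ((-17 + H)*35)/1318 = -883/(-2977) + ((-17 - 3)*35)/1318 = -883*(-1/2977) - 20*35*(1/1318) = 883/2977 - 700*1/1318 = 883/2977 - 350/659 = -460053/1961843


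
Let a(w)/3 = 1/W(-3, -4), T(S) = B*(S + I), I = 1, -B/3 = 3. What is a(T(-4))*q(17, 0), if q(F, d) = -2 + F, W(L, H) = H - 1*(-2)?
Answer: -45/2 ≈ -22.500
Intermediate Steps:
B = -9 (B = -3*3 = -9)
W(L, H) = 2 + H (W(L, H) = H + 2 = 2 + H)
T(S) = -9 - 9*S (T(S) = -9*(S + 1) = -9*(1 + S) = -9 - 9*S)
a(w) = -3/2 (a(w) = 3/(2 - 4) = 3/(-2) = 3*(-1/2) = -3/2)
a(T(-4))*q(17, 0) = -3*(-2 + 17)/2 = -3/2*15 = -45/2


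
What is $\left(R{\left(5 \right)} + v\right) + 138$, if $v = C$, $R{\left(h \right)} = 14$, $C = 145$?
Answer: $297$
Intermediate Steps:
$v = 145$
$\left(R{\left(5 \right)} + v\right) + 138 = \left(14 + 145\right) + 138 = 159 + 138 = 297$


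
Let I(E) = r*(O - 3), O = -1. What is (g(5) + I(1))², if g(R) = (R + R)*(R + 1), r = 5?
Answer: 1600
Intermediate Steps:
g(R) = 2*R*(1 + R) (g(R) = (2*R)*(1 + R) = 2*R*(1 + R))
I(E) = -20 (I(E) = 5*(-1 - 3) = 5*(-4) = -20)
(g(5) + I(1))² = (2*5*(1 + 5) - 20)² = (2*5*6 - 20)² = (60 - 20)² = 40² = 1600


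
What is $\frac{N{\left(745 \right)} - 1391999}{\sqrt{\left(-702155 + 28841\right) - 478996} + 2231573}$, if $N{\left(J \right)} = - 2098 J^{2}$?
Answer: $- \frac{200126513758329}{383070708203} + \frac{89679573 i \sqrt{1152310}}{383070708203} \approx -522.43 + 0.2513 i$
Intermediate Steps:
$\frac{N{\left(745 \right)} - 1391999}{\sqrt{\left(-702155 + 28841\right) - 478996} + 2231573} = \frac{- 2098 \cdot 745^{2} - 1391999}{\sqrt{\left(-702155 + 28841\right) - 478996} + 2231573} = \frac{\left(-2098\right) 555025 - 1391999}{\sqrt{-673314 - 478996} + 2231573} = \frac{-1164442450 - 1391999}{\sqrt{-1152310} + 2231573} = - \frac{1165834449}{i \sqrt{1152310} + 2231573} = - \frac{1165834449}{2231573 + i \sqrt{1152310}}$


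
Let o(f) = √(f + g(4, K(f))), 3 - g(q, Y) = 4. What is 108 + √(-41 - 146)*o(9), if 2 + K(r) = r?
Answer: 108 + 2*I*√374 ≈ 108.0 + 38.678*I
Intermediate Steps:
K(r) = -2 + r
g(q, Y) = -1 (g(q, Y) = 3 - 1*4 = 3 - 4 = -1)
o(f) = √(-1 + f) (o(f) = √(f - 1) = √(-1 + f))
108 + √(-41 - 146)*o(9) = 108 + √(-41 - 146)*√(-1 + 9) = 108 + √(-187)*√8 = 108 + (I*√187)*(2*√2) = 108 + 2*I*√374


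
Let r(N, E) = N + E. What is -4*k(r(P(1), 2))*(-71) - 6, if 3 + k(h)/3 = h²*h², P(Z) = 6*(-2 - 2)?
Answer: 199583550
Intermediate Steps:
P(Z) = -24 (P(Z) = 6*(-4) = -24)
r(N, E) = E + N
k(h) = -9 + 3*h⁴ (k(h) = -9 + 3*(h²*h²) = -9 + 3*h⁴)
-4*k(r(P(1), 2))*(-71) - 6 = -4*(-9 + 3*(2 - 24)⁴)*(-71) - 6 = -4*(-9 + 3*(-22)⁴)*(-71) - 6 = -4*(-9 + 3*234256)*(-71) - 6 = -4*(-9 + 702768)*(-71) - 6 = -4*702759*(-71) - 6 = -2811036*(-71) - 6 = 199583556 - 6 = 199583550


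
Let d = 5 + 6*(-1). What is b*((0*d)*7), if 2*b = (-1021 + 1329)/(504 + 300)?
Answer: 0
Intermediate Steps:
d = -1 (d = 5 - 6 = -1)
b = 77/402 (b = ((-1021 + 1329)/(504 + 300))/2 = (308/804)/2 = (308*(1/804))/2 = (½)*(77/201) = 77/402 ≈ 0.19154)
b*((0*d)*7) = 77*((0*(-1))*7)/402 = 77*(0*7)/402 = (77/402)*0 = 0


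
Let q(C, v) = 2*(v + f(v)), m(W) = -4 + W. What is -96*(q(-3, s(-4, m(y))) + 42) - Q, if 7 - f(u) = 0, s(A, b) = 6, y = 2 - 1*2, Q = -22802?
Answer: 16274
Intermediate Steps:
y = 0 (y = 2 - 2 = 0)
f(u) = 7 (f(u) = 7 - 1*0 = 7 + 0 = 7)
q(C, v) = 14 + 2*v (q(C, v) = 2*(v + 7) = 2*(7 + v) = 14 + 2*v)
-96*(q(-3, s(-4, m(y))) + 42) - Q = -96*((14 + 2*6) + 42) - 1*(-22802) = -96*((14 + 12) + 42) + 22802 = -96*(26 + 42) + 22802 = -96*68 + 22802 = -6528 + 22802 = 16274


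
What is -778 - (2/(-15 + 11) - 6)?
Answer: -1543/2 ≈ -771.50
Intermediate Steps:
-778 - (2/(-15 + 11) - 6) = -778 - (2/(-4) - 6) = -778 - (2*(-1/4) - 6) = -778 - (-1/2 - 6) = -778 - 1*(-13/2) = -778 + 13/2 = -1543/2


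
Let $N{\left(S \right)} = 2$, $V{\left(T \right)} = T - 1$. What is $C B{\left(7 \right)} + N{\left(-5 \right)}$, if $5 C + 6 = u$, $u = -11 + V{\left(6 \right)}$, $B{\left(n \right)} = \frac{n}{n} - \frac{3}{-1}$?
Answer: $- \frac{38}{5} \approx -7.6$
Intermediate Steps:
$V{\left(T \right)} = -1 + T$
$B{\left(n \right)} = 4$ ($B{\left(n \right)} = 1 - -3 = 1 + 3 = 4$)
$u = -6$ ($u = -11 + \left(-1 + 6\right) = -11 + 5 = -6$)
$C = - \frac{12}{5}$ ($C = - \frac{6}{5} + \frac{1}{5} \left(-6\right) = - \frac{6}{5} - \frac{6}{5} = - \frac{12}{5} \approx -2.4$)
$C B{\left(7 \right)} + N{\left(-5 \right)} = \left(- \frac{12}{5}\right) 4 + 2 = - \frac{48}{5} + 2 = - \frac{38}{5}$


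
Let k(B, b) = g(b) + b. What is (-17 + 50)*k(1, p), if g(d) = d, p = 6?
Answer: 396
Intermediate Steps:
k(B, b) = 2*b (k(B, b) = b + b = 2*b)
(-17 + 50)*k(1, p) = (-17 + 50)*(2*6) = 33*12 = 396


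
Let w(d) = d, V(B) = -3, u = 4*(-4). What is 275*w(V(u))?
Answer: -825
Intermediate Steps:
u = -16
275*w(V(u)) = 275*(-3) = -825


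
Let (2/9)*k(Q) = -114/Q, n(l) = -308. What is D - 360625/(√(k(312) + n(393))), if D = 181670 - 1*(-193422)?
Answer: 375092 + 721250*I*√837278/32203 ≈ 3.7509e+5 + 20494.0*I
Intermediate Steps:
k(Q) = -513/Q (k(Q) = 9*(-114/Q)/2 = -513/Q)
D = 375092 (D = 181670 + 193422 = 375092)
D - 360625/(√(k(312) + n(393))) = 375092 - 360625/(√(-513/312 - 308)) = 375092 - 360625/(√(-513*1/312 - 308)) = 375092 - 360625/(√(-171/104 - 308)) = 375092 - 360625/(√(-32203/104)) = 375092 - 360625/(I*√837278/52) = 375092 - 360625*(-2*I*√837278/32203) = 375092 - (-721250)*I*√837278/32203 = 375092 + 721250*I*√837278/32203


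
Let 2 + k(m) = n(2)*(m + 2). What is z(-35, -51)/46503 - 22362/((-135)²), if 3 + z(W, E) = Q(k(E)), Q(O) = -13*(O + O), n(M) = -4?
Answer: -41921543/31389525 ≈ -1.3355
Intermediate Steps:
k(m) = -10 - 4*m (k(m) = -2 - 4*(m + 2) = -2 - 4*(2 + m) = -2 + (-8 - 4*m) = -10 - 4*m)
Q(O) = -26*O
z(W, E) = 257 + 104*E (z(W, E) = -3 - 26*(-10 - 4*E) = -3 + (260 + 104*E) = 257 + 104*E)
z(-35, -51)/46503 - 22362/((-135)²) = (257 + 104*(-51))/46503 - 22362/((-135)²) = (257 - 5304)*(1/46503) - 22362/18225 = -5047*1/46503 - 22362*1/18225 = -5047/46503 - 7454/6075 = -41921543/31389525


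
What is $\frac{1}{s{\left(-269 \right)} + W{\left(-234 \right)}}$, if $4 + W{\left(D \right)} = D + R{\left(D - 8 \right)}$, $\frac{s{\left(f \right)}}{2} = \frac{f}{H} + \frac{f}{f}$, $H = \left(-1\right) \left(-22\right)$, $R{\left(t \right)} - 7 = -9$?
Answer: $- \frac{11}{2887} \approx -0.0038102$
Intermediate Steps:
$R{\left(t \right)} = -2$ ($R{\left(t \right)} = 7 - 9 = -2$)
$H = 22$
$s{\left(f \right)} = 2 + \frac{f}{11}$ ($s{\left(f \right)} = 2 \left(\frac{f}{22} + \frac{f}{f}\right) = 2 \left(f \frac{1}{22} + 1\right) = 2 \left(\frac{f}{22} + 1\right) = 2 \left(1 + \frac{f}{22}\right) = 2 + \frac{f}{11}$)
$W{\left(D \right)} = -6 + D$ ($W{\left(D \right)} = -4 + \left(D - 2\right) = -4 + \left(-2 + D\right) = -6 + D$)
$\frac{1}{s{\left(-269 \right)} + W{\left(-234 \right)}} = \frac{1}{\left(2 + \frac{1}{11} \left(-269\right)\right) - 240} = \frac{1}{\left(2 - \frac{269}{11}\right) - 240} = \frac{1}{- \frac{247}{11} - 240} = \frac{1}{- \frac{2887}{11}} = - \frac{11}{2887}$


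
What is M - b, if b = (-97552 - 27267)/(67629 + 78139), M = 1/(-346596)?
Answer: 10815405089/12630651432 ≈ 0.85628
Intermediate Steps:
M = -1/346596 ≈ -2.8852e-6
b = -124819/145768 ≈ -0.85629
M - b = -1/346596 - 1*(-124819/145768) = -1/346596 + 124819/145768 = 10815405089/12630651432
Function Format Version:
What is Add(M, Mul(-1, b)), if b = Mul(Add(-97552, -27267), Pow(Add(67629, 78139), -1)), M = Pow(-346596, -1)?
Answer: Rational(10815405089, 12630651432) ≈ 0.85628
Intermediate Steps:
M = Rational(-1, 346596) ≈ -2.8852e-6
b = Rational(-124819, 145768) (b = Mul(-124819, Pow(145768, -1)) = Mul(-124819, Rational(1, 145768)) = Rational(-124819, 145768) ≈ -0.85629)
Add(M, Mul(-1, b)) = Add(Rational(-1, 346596), Mul(-1, Rational(-124819, 145768))) = Add(Rational(-1, 346596), Rational(124819, 145768)) = Rational(10815405089, 12630651432)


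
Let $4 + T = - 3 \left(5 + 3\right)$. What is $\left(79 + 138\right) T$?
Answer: $-6076$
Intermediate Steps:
$T = -28$ ($T = -4 - 3 \left(5 + 3\right) = -4 - 24 = -28$)
$\left(79 + 138\right) T = \left(79 + 138\right) \left(-28\right) = 217 \left(-28\right) = -6076$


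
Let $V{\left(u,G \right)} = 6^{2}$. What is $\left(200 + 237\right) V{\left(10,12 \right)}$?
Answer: $15732$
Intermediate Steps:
$V{\left(u,G \right)} = 36$
$\left(200 + 237\right) V{\left(10,12 \right)} = \left(200 + 237\right) 36 = 437 \cdot 36 = 15732$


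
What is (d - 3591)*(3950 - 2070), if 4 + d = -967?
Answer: -8576560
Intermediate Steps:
d = -971 (d = -4 - 967 = -971)
(d - 3591)*(3950 - 2070) = (-971 - 3591)*(3950 - 2070) = -4562*1880 = -8576560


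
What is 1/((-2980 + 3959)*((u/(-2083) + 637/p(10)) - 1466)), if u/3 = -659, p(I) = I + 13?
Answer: -47909/67416144708 ≈ -7.1065e-7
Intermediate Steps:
p(I) = 13 + I
u = -1977 (u = 3*(-659) = -1977)
1/((-2980 + 3959)*((u/(-2083) + 637/p(10)) - 1466)) = 1/((-2980 + 3959)*((-1977/(-2083) + 637/(13 + 10)) - 1466)) = 1/(979*((-1977*(-1/2083) + 637/23) - 1466)) = 1/(979*((1977/2083 + 637*(1/23)) - 1466)) = 1/(979*((1977/2083 + 637/23) - 1466)) = 1/(979*(1372342/47909 - 1466)) = 1/(979*(-68862252/47909)) = 1/(-67416144708/47909) = -47909/67416144708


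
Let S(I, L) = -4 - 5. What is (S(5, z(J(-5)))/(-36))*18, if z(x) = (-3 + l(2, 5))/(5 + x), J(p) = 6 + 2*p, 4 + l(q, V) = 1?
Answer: 9/2 ≈ 4.5000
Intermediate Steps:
l(q, V) = -3 (l(q, V) = -4 + 1 = -3)
z(x) = -6/(5 + x) (z(x) = (-3 - 3)/(5 + x) = -6/(5 + x))
S(I, L) = -9
(S(5, z(J(-5)))/(-36))*18 = (-9/(-36))*18 = -1/36*(-9)*18 = (¼)*18 = 9/2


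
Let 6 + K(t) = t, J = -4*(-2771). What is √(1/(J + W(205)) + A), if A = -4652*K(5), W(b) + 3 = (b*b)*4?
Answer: √16595147208817/59727 ≈ 68.206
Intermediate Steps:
J = 11084
K(t) = -6 + t
W(b) = -3 + 4*b² (W(b) = -3 + (b*b)*4 = -3 + b²*4 = -3 + 4*b²)
A = 4652 (A = -4652*(-6 + 5) = -4652*(-1) = 4652)
√(1/(J + W(205)) + A) = √(1/(11084 + (-3 + 4*205²)) + 4652) = √(1/(11084 + (-3 + 4*42025)) + 4652) = √(1/(11084 + (-3 + 168100)) + 4652) = √(1/(11084 + 168097) + 4652) = √(1/179181 + 4652) = √(833550013/179181) = √16595147208817/59727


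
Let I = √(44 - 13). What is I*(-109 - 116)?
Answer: -225*√31 ≈ -1252.7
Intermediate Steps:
I = √31 ≈ 5.5678
I*(-109 - 116) = √31*(-109 - 116) = √31*(-225) = -225*√31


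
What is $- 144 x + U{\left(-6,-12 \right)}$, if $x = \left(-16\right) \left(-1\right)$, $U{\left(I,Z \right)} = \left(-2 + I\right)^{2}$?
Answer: $-2240$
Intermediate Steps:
$x = 16$
$- 144 x + U{\left(-6,-12 \right)} = \left(-144\right) 16 + \left(-2 - 6\right)^{2} = -2304 + \left(-8\right)^{2} = -2304 + 64 = -2240$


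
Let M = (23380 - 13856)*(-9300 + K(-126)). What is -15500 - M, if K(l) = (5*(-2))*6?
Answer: 89129140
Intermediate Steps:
K(l) = -60 (K(l) = -10*6 = -60)
M = -89144640 (M = (23380 - 13856)*(-9300 - 60) = 9524*(-9360) = -89144640)
-15500 - M = -15500 - 1*(-89144640) = -15500 + 89144640 = 89129140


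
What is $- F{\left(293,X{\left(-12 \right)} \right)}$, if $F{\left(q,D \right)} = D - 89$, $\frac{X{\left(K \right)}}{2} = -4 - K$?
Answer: $73$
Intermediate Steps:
$X{\left(K \right)} = -8 - 2 K$ ($X{\left(K \right)} = 2 \left(-4 - K\right) = -8 - 2 K$)
$F{\left(q,D \right)} = -89 + D$ ($F{\left(q,D \right)} = D - 89 = -89 + D$)
$- F{\left(293,X{\left(-12 \right)} \right)} = - (-89 - -16) = - (-89 + \left(-8 + 24\right)) = - (-89 + 16) = \left(-1\right) \left(-73\right) = 73$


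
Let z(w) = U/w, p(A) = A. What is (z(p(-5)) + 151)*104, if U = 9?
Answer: 77584/5 ≈ 15517.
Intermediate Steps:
z(w) = 9/w
(z(p(-5)) + 151)*104 = (9/(-5) + 151)*104 = (9*(-⅕) + 151)*104 = (-9/5 + 151)*104 = (746/5)*104 = 77584/5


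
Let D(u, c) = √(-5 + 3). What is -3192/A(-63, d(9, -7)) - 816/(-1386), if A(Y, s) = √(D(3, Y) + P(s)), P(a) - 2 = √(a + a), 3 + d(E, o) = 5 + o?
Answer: 136/231 - 3192/√(2 + I*√2 + I*√10) ≈ -1194.6 + 782.02*I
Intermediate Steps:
d(E, o) = 2 + o (d(E, o) = -3 + (5 + o) = 2 + o)
P(a) = 2 + √2*√a (P(a) = 2 + √(a + a) = 2 + √(2*a) = 2 + √2*√a)
D(u, c) = I*√2 (D(u, c) = √(-2) = I*√2)
A(Y, s) = √(2 + I*√2 + √2*√s) (A(Y, s) = √(I*√2 + (2 + √2*√s)) = √(2 + I*√2 + √2*√s))
-3192/A(-63, d(9, -7)) - 816/(-1386) = -3192/√(2 + I*√2 + √2*√(2 - 7)) - 816/(-1386) = -3192/√(2 + I*√2 + √2*√(-5)) - 816*(-1/1386) = -3192/√(2 + I*√2 + √2*(I*√5)) + 136/231 = -3192/√(2 + I*√2 + I*√10) + 136/231 = 136/231 - 3192/√(2 + I*√2 + I*√10)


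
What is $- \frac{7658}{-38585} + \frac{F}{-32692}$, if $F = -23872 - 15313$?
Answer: $\frac{1762308561}{1261420820} \approx 1.3971$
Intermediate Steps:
$F = -39185$ ($F = -23872 - 15313 = -39185$)
$- \frac{7658}{-38585} + \frac{F}{-32692} = - \frac{7658}{-38585} - \frac{39185}{-32692} = \left(-7658\right) \left(- \frac{1}{38585}\right) - - \frac{39185}{32692} = \frac{7658}{38585} + \frac{39185}{32692} = \frac{1762308561}{1261420820}$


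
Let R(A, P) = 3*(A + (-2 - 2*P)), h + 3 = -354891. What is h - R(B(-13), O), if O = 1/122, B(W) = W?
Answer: -21645786/61 ≈ -3.5485e+5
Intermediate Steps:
O = 1/122 ≈ 0.0081967
h = -354894 (h = -3 - 354891 = -354894)
R(A, P) = -6 - 6*P + 3*A (R(A, P) = 3*(-2 + A - 2*P) = -6 - 6*P + 3*A)
h - R(B(-13), O) = -354894 - (-6 - 6*1/122 + 3*(-13)) = -354894 - (-6 - 3/61 - 39) = -354894 - 1*(-2748/61) = -354894 + 2748/61 = -21645786/61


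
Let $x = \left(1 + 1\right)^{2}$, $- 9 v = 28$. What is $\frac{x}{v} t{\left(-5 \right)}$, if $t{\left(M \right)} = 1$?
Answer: $- \frac{9}{7} \approx -1.2857$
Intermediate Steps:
$v = - \frac{28}{9}$ ($v = \left(- \frac{1}{9}\right) 28 = - \frac{28}{9} \approx -3.1111$)
$x = 4$ ($x = 2^{2} = 4$)
$\frac{x}{v} t{\left(-5 \right)} = \frac{4}{- \frac{28}{9}} \cdot 1 = 4 \left(- \frac{9}{28}\right) 1 = \left(- \frac{9}{7}\right) 1 = - \frac{9}{7}$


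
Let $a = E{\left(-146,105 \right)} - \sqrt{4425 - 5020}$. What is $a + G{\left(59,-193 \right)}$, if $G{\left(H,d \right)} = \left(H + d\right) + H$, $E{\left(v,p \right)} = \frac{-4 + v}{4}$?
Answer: $- \frac{225}{2} - i \sqrt{595} \approx -112.5 - 24.393 i$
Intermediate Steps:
$E{\left(v,p \right)} = -1 + \frac{v}{4}$ ($E{\left(v,p \right)} = \left(-4 + v\right) \frac{1}{4} = -1 + \frac{v}{4}$)
$G{\left(H,d \right)} = d + 2 H$
$a = - \frac{75}{2} - i \sqrt{595}$ ($a = \left(-1 + \frac{1}{4} \left(-146\right)\right) - \sqrt{4425 - 5020} = \left(-1 - \frac{73}{2}\right) - \sqrt{-595} = - \frac{75}{2} - i \sqrt{595} \approx -37.5 - 24.393 i$)
$a + G{\left(59,-193 \right)} = \left(- \frac{75}{2} - i \sqrt{595}\right) + \left(-193 + 2 \cdot 59\right) = \left(- \frac{75}{2} - i \sqrt{595}\right) + \left(-193 + 118\right) = \left(- \frac{75}{2} - i \sqrt{595}\right) - 75 = - \frac{225}{2} - i \sqrt{595}$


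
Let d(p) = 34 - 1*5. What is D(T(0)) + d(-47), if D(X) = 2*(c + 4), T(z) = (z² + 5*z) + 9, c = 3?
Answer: 43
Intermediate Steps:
d(p) = 29 (d(p) = 34 - 5 = 29)
T(z) = 9 + z² + 5*z
D(X) = 14 (D(X) = 2*(3 + 4) = 2*7 = 14)
D(T(0)) + d(-47) = 14 + 29 = 43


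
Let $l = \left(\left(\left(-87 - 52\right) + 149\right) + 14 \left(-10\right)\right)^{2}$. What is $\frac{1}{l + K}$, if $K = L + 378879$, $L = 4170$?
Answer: $\frac{1}{399949} \approx 2.5003 \cdot 10^{-6}$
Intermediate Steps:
$K = 383049$ ($K = 4170 + 378879 = 383049$)
$l = 16900$ ($l = \left(\left(-139 + 149\right) - 140\right)^{2} = \left(10 - 140\right)^{2} = \left(-130\right)^{2} = 16900$)
$\frac{1}{l + K} = \frac{1}{16900 + 383049} = \frac{1}{399949}$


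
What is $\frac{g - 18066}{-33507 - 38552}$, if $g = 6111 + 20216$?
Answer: $- \frac{8261}{72059} \approx -0.11464$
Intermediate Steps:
$g = 26327$
$\frac{g - 18066}{-33507 - 38552} = \frac{26327 - 18066}{-33507 - 38552} = \frac{8261}{-72059} = 8261 \left(- \frac{1}{72059}\right) = - \frac{8261}{72059}$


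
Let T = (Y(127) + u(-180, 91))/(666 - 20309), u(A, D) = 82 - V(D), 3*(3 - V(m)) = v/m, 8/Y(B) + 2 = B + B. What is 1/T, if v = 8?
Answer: -16087617/64751 ≈ -248.45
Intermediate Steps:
Y(B) = 8/(-2 + 2*B) (Y(B) = 8/(-2 + (B + B)) = 8/(-2 + 2*B))
V(m) = 3 - 8/(3*m)
u(A, D) = 79 + 8/(3*D) (u(A, D) = 82 - (3 - 8/(3*D)) = 82 + (-3 + 8/(3*D)) = 79 + 8/(3*D))
T = -64751/16087617 (T = (4/(-1 + 127) + (79 + (8/3)/91))/(666 - 20309) = (4/126 + (79 + (8/3)*(1/91)))/(-19643) = (4*(1/126) + (79 + 8/273))*(-1/19643) = (2/63 + 21575/273)*(-1/19643) = (64751/819)*(-1/19643) = -64751/16087617 ≈ -0.0040249)
1/T = 1/(-64751/16087617) = -16087617/64751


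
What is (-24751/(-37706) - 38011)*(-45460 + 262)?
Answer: 32389293920985/18853 ≈ 1.7180e+9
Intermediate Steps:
(-24751/(-37706) - 38011)*(-45460 + 262) = (-24751*(-1/37706) - 38011)*(-45198) = (24751/37706 - 38011)*(-45198) = -1433218015/37706*(-45198) = 32389293920985/18853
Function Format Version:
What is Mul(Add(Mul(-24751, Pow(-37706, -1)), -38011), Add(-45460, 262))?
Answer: Rational(32389293920985, 18853) ≈ 1.7180e+9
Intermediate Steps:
Mul(Add(Mul(-24751, Pow(-37706, -1)), -38011), Add(-45460, 262)) = Mul(Add(Mul(-24751, Rational(-1, 37706)), -38011), -45198) = Mul(Add(Rational(24751, 37706), -38011), -45198) = Mul(Rational(-1433218015, 37706), -45198) = Rational(32389293920985, 18853)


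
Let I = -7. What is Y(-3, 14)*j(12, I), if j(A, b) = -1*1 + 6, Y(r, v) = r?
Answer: -15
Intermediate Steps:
j(A, b) = 5 (j(A, b) = -1 + 6 = 5)
Y(-3, 14)*j(12, I) = -3*5 = -15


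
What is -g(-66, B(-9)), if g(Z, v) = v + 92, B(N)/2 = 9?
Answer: -110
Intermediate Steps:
B(N) = 18 (B(N) = 2*9 = 18)
g(Z, v) = 92 + v
-g(-66, B(-9)) = -(92 + 18) = -1*110 = -110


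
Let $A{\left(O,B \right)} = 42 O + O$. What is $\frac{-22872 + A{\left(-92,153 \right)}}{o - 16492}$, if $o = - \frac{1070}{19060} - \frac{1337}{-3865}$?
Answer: $\frac{197633559320}{121489316713} \approx 1.6268$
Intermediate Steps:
$A{\left(O,B \right)} = 43 O$
$o = \frac{2134767}{7366690}$ ($o = \left(-1070\right) \frac{1}{19060} - - \frac{1337}{3865} = - \frac{107}{1906} + \frac{1337}{3865} = \frac{2134767}{7366690} \approx 0.28979$)
$\frac{-22872 + A{\left(-92,153 \right)}}{o - 16492} = \frac{-22872 + 43 \left(-92\right)}{\frac{2134767}{7366690} - 16492} = \frac{-22872 - 3956}{- \frac{121489316713}{7366690}} = \left(-26828\right) \left(- \frac{7366690}{121489316713}\right) = \frac{197633559320}{121489316713}$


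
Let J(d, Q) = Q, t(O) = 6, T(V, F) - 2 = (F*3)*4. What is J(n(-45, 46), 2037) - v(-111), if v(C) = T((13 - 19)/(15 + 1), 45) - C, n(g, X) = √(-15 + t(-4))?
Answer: 1384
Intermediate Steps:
T(V, F) = 2 + 12*F (T(V, F) = 2 + (F*3)*4 = 2 + (3*F)*4 = 2 + 12*F)
n(g, X) = 3*I (n(g, X) = √(-15 + 6) = √(-9) = 3*I)
v(C) = 542 - C (v(C) = (2 + 12*45) - C = (2 + 540) - C = 542 - C)
J(n(-45, 46), 2037) - v(-111) = 2037 - (542 - 1*(-111)) = 2037 - (542 + 111) = 2037 - 1*653 = 2037 - 653 = 1384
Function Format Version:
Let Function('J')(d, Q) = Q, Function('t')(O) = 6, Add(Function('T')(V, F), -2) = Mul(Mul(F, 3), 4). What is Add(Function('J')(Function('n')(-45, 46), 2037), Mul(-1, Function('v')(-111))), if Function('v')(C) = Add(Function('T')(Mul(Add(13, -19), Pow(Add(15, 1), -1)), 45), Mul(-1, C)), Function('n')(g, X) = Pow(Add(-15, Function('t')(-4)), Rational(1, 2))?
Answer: 1384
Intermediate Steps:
Function('T')(V, F) = Add(2, Mul(12, F)) (Function('T')(V, F) = Add(2, Mul(Mul(F, 3), 4)) = Add(2, Mul(Mul(3, F), 4)) = Add(2, Mul(12, F)))
Function('n')(g, X) = Mul(3, I) (Function('n')(g, X) = Pow(Add(-15, 6), Rational(1, 2)) = Pow(-9, Rational(1, 2)) = Mul(3, I))
Function('v')(C) = Add(542, Mul(-1, C)) (Function('v')(C) = Add(Add(2, Mul(12, 45)), Mul(-1, C)) = Add(Add(2, 540), Mul(-1, C)) = Add(542, Mul(-1, C)))
Add(Function('J')(Function('n')(-45, 46), 2037), Mul(-1, Function('v')(-111))) = Add(2037, Mul(-1, Add(542, Mul(-1, -111)))) = Add(2037, Mul(-1, Add(542, 111))) = Add(2037, Mul(-1, 653)) = Add(2037, -653) = 1384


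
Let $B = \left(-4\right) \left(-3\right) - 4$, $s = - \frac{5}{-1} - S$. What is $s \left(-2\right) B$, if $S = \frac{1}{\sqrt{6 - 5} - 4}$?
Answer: $- \frac{256}{3} \approx -85.333$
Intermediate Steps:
$S = - \frac{1}{3}$ ($S = \frac{1}{\sqrt{1} - 4} = \frac{1}{1 - 4} = \frac{1}{-3} = - \frac{1}{3} \approx -0.33333$)
$s = \frac{16}{3}$ ($s = - \frac{5}{-1} - - \frac{1}{3} = \left(-5\right) \left(-1\right) + \frac{1}{3} = 5 + \frac{1}{3} = \frac{16}{3} \approx 5.3333$)
$B = 8$ ($B = 12 - 4 = 8$)
$s \left(-2\right) B = \frac{16}{3} \left(-2\right) 8 = \left(- \frac{32}{3}\right) 8 = - \frac{256}{3}$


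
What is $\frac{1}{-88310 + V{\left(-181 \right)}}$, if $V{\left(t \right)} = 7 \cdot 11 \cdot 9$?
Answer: $- \frac{1}{87617} \approx -1.1413 \cdot 10^{-5}$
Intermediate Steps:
$V{\left(t \right)} = 693$ ($V{\left(t \right)} = 77 \cdot 9 = 693$)
$\frac{1}{-88310 + V{\left(-181 \right)}} = \frac{1}{-88310 + 693} = \frac{1}{-87617} = - \frac{1}{87617}$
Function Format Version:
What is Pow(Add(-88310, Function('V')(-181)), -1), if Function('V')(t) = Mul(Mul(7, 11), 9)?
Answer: Rational(-1, 87617) ≈ -1.1413e-5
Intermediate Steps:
Function('V')(t) = 693 (Function('V')(t) = Mul(77, 9) = 693)
Pow(Add(-88310, Function('V')(-181)), -1) = Pow(Add(-88310, 693), -1) = Pow(-87617, -1) = Rational(-1, 87617)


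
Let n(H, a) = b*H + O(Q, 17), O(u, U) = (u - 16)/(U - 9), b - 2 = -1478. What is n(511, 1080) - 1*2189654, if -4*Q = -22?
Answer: -47102261/16 ≈ -2.9439e+6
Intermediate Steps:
b = -1476 (b = 2 - 1478 = -1476)
Q = 11/2 (Q = -¼*(-22) = 11/2 ≈ 5.5000)
O(u, U) = (-16 + u)/(-9 + U)
n(H, a) = -21/16 - 1476*H (n(H, a) = -1476*H + (-16 + 11/2)/(-9 + 17) = -1476*H - 21/2/8 = -1476*H + (⅛)*(-21/2) = -1476*H - 21/16 = -21/16 - 1476*H)
n(511, 1080) - 1*2189654 = (-21/16 - 1476*511) - 1*2189654 = (-21/16 - 754236) - 2189654 = -12067797/16 - 2189654 = -47102261/16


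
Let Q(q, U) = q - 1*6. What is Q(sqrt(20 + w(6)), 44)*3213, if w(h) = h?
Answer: -19278 + 3213*sqrt(26) ≈ -2894.9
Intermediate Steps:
Q(q, U) = -6 + q (Q(q, U) = q - 6 = -6 + q)
Q(sqrt(20 + w(6)), 44)*3213 = (-6 + sqrt(20 + 6))*3213 = (-6 + sqrt(26))*3213 = -19278 + 3213*sqrt(26)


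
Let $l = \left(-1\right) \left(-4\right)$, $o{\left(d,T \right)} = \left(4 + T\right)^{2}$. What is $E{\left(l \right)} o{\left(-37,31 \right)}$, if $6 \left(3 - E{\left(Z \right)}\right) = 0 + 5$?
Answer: $\frac{15925}{6} \approx 2654.2$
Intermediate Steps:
$l = 4$
$E{\left(Z \right)} = \frac{13}{6}$ ($E{\left(Z \right)} = 3 - \frac{0 + 5}{6} = 3 - \frac{5}{6} = \frac{13}{6}$)
$E{\left(l \right)} o{\left(-37,31 \right)} = \frac{13 \left(4 + 31\right)^{2}}{6} = \frac{13 \cdot 35^{2}}{6} = \frac{13}{6} \cdot 1225 = \frac{15925}{6}$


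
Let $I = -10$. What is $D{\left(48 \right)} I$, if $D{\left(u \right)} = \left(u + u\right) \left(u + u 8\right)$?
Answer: $-414720$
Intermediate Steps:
$D{\left(u \right)} = 18 u^{2}$ ($D{\left(u \right)} = 2 u \left(u + 8 u\right) = 2 u 9 u = 18 u^{2}$)
$D{\left(48 \right)} I = 18 \cdot 48^{2} \left(-10\right) = 18 \cdot 2304 \left(-10\right) = 41472 \left(-10\right) = -414720$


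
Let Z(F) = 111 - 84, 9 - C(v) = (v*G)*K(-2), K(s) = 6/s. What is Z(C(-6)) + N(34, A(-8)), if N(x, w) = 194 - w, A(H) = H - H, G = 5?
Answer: 221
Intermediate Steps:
A(H) = 0
C(v) = 9 + 15*v (C(v) = 9 - v*5*6/(-2) = 9 - 5*v*6*(-1/2) = 9 - 5*v*(-3) = 9 - (-15)*v = 9 + 15*v)
Z(F) = 27
Z(C(-6)) + N(34, A(-8)) = 27 + (194 - 1*0) = 27 + (194 + 0) = 27 + 194 = 221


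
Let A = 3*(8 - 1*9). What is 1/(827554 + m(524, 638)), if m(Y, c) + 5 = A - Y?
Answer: 1/827022 ≈ 1.2092e-6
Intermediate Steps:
A = -3 (A = 3*(8 - 9) = 3*(-1) = -3)
m(Y, c) = -8 - Y (m(Y, c) = -5 + (-3 - Y) = -8 - Y)
1/(827554 + m(524, 638)) = 1/(827554 + (-8 - 1*524)) = 1/(827554 + (-8 - 524)) = 1/(827554 - 532) = 1/827022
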